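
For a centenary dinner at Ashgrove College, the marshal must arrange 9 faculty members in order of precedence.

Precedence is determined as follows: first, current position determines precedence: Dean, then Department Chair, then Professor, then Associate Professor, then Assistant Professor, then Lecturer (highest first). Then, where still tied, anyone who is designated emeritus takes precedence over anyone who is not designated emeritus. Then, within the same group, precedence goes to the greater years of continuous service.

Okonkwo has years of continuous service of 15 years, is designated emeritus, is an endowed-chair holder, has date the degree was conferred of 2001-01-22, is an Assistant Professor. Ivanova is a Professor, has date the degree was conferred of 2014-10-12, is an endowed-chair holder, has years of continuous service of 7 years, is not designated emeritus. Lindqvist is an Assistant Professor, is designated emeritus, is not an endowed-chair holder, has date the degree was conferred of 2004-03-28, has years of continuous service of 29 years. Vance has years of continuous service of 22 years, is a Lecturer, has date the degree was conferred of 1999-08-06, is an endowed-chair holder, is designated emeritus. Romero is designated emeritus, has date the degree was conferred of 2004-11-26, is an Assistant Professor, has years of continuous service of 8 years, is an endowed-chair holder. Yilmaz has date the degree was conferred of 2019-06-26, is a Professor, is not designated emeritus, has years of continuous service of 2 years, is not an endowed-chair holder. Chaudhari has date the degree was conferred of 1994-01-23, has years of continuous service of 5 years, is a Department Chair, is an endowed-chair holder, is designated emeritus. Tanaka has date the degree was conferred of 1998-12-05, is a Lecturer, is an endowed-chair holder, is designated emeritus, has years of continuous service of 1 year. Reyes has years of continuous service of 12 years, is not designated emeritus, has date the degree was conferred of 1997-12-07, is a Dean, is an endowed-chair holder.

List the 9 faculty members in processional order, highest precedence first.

Reyes, Chaudhari, Ivanova, Yilmaz, Lindqvist, Okonkwo, Romero, Vance, Tanaka

By current position: Reyes (Dean); then Chaudhari (Department Chair); then Ivanova and Yilmaz (Professor); then Lindqvist, Okonkwo and Romero (Assistant Professor); then Vance and Tanaka (Lecturer).
Ivanova and Yilmaz are each not designated emeritus, so the next rule applies.
Among Ivanova and Yilmaz, by years of continuous service (higher first): Ivanova (7 years) before Yilmaz (2 years).
Lindqvist, Okonkwo and Romero are each designated emeritus, so the next rule applies.
Among Lindqvist, Okonkwo and Romero, by years of continuous service (higher first): Lindqvist (29 years) before Okonkwo (15 years) before Romero (8 years).
Vance and Tanaka are each designated emeritus, so the next rule applies.
Among Vance and Tanaka, by years of continuous service (higher first): Vance (22 years) before Tanaka (1 year).
Full order: Reyes, Chaudhari, Ivanova, Yilmaz, Lindqvist, Okonkwo, Romero, Vance, Tanaka.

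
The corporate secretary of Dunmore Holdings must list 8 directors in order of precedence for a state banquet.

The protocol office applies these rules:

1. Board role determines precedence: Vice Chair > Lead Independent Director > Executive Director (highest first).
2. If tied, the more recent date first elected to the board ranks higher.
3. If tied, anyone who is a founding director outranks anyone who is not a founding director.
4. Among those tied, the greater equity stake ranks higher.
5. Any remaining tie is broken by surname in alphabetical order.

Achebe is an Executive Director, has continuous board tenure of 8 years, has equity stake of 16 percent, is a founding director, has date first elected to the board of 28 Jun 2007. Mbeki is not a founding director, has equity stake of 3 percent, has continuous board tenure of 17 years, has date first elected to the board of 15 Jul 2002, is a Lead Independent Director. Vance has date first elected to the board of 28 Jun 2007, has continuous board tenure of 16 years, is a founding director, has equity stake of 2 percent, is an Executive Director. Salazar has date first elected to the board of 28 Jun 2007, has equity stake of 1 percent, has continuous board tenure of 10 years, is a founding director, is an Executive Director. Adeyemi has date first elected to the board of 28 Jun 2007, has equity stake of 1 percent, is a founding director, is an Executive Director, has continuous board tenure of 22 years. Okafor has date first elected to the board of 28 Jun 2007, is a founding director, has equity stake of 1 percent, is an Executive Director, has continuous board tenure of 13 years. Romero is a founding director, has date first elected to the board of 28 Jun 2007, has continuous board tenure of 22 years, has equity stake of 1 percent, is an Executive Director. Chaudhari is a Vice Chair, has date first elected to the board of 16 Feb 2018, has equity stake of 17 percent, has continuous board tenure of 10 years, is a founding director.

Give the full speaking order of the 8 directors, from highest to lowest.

By board role: Chaudhari (Vice Chair); then Mbeki (Lead Independent Director); then Achebe, Vance, Adeyemi, Okafor, Romero and Salazar (Executive Director).
Achebe, Vance, Adeyemi, Okafor, Romero and Salazar all have date first elected to the board 28 Jun 2007, so the next rule applies.
Achebe, Vance, Adeyemi, Okafor, Romero and Salazar are each a founding director, so the next rule applies.
Among Achebe, Vance, Adeyemi, Okafor, Romero and Salazar, by equity stake (higher first): Achebe (16 percent) before Vance (2 percent) before Adeyemi, Okafor, Romero and Salazar (1 percent).
Among Adeyemi, Okafor, Romero and Salazar, alphabetically by surname: Adeyemi before Okafor before Romero before Salazar.
Full order: Chaudhari, Mbeki, Achebe, Vance, Adeyemi, Okafor, Romero, Salazar.

Chaudhari, Mbeki, Achebe, Vance, Adeyemi, Okafor, Romero, Salazar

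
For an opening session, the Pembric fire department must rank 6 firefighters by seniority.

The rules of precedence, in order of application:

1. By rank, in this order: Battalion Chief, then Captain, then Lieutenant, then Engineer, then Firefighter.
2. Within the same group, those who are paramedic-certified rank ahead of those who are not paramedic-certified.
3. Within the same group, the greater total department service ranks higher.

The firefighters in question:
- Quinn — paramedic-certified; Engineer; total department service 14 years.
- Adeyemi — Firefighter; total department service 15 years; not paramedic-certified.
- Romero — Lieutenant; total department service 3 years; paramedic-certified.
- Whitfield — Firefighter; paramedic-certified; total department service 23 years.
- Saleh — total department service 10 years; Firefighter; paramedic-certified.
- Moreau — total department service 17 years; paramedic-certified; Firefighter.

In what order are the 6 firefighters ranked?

By rank: Romero (Lieutenant); then Quinn (Engineer); then Whitfield, Moreau, Saleh and Adeyemi (Firefighter).
Among Whitfield, Moreau, Saleh and Adeyemi, paramedic-certified before not paramedic-certified: Whitfield, Moreau and Saleh (paramedic-certified) before Adeyemi (not paramedic-certified).
Among Whitfield, Moreau and Saleh, by total department service (higher first): Whitfield (23 years) before Moreau (17 years) before Saleh (10 years).
Full order: Romero, Quinn, Whitfield, Moreau, Saleh, Adeyemi.

Romero, Quinn, Whitfield, Moreau, Saleh, Adeyemi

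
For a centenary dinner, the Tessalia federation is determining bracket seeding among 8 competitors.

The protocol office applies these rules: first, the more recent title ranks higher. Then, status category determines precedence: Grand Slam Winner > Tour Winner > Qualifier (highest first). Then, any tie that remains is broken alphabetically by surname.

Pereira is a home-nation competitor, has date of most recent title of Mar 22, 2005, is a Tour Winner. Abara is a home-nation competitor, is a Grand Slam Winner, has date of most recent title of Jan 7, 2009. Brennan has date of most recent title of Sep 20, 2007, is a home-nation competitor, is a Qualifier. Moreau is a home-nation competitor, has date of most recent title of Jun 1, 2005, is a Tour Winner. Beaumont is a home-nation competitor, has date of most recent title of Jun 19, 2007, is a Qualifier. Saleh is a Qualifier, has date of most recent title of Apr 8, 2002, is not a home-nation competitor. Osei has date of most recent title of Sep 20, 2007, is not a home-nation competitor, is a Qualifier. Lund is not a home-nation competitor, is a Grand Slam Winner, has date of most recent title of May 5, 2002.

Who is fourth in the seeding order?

By date of most recent title (later first): Abara (Jan 7, 2009); then Brennan and Osei (both Sep 20, 2007); then Beaumont (Jun 19, 2007); then Moreau (Jun 1, 2005); then Pereira (Mar 22, 2005); then Lund (May 5, 2002); then Saleh (Apr 8, 2002).
Brennan and Osei are each Qualifier, so the next rule applies.
Among Brennan and Osei, alphabetically by surname: Brennan before Osei.
Order: Abara, Brennan, Osei, Beaumont, Moreau, Pereira, Lund, Saleh.

Beaumont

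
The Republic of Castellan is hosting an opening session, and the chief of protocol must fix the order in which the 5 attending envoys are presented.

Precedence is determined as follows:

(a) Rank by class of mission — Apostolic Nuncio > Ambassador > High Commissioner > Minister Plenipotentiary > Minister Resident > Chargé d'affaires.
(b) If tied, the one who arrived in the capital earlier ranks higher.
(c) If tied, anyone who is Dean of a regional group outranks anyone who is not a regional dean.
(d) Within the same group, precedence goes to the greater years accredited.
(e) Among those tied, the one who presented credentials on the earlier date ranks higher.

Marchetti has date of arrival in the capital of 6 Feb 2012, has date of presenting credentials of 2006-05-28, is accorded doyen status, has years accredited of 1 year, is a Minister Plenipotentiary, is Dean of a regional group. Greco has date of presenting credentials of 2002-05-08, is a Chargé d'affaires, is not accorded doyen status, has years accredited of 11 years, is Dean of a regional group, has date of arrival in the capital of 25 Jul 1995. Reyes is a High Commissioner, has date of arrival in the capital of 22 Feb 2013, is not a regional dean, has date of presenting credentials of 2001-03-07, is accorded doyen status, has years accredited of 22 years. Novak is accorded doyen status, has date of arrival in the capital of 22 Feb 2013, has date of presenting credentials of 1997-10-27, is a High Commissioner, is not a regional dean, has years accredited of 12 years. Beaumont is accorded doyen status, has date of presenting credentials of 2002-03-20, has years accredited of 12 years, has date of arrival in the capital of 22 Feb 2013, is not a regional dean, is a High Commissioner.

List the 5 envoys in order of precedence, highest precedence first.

Reyes, Novak, Beaumont, Marchetti, Greco

By class of mission: Reyes, Novak and Beaumont (High Commissioner); then Marchetti (Minister Plenipotentiary); then Greco (Chargé d'affaires).
Reyes, Novak and Beaumont all have date of arrival in the capital 22 Feb 2013, so the next rule applies.
Reyes, Novak and Beaumont are each not a regional dean, so the next rule applies.
Among Reyes, Novak and Beaumont, by years accredited (higher first): Reyes (22 years) before Novak and Beaumont (12 years).
Among Novak and Beaumont, by date of presenting credentials (earlier first): Novak (1997-10-27) before Beaumont (2002-03-20).
Full order: Reyes, Novak, Beaumont, Marchetti, Greco.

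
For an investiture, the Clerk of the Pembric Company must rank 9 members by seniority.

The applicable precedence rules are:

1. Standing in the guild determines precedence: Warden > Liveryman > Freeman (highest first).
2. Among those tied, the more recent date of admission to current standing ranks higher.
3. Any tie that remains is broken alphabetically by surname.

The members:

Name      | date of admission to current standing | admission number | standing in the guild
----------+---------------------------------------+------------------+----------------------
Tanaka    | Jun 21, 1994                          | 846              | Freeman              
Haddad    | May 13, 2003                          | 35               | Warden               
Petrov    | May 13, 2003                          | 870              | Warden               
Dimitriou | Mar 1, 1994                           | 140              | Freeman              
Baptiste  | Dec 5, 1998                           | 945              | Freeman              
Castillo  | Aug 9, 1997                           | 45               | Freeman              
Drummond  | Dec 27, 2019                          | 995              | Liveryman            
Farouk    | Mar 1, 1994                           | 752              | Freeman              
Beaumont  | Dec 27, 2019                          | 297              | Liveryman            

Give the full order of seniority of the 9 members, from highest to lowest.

Haddad, Petrov, Beaumont, Drummond, Baptiste, Castillo, Tanaka, Dimitriou, Farouk

By standing in the guild: Haddad and Petrov (Warden); then Beaumont and Drummond (Liveryman); then Baptiste, Castillo, Tanaka, Dimitriou and Farouk (Freeman).
Haddad and Petrov both have date of admission to current standing May 13, 2003, so the next rule applies.
Among Haddad and Petrov, alphabetically by surname: Haddad before Petrov.
Beaumont and Drummond both have date of admission to current standing Dec 27, 2019, so the next rule applies.
Among Beaumont and Drummond, alphabetically by surname: Beaumont before Drummond.
Among Baptiste, Castillo, Tanaka, Dimitriou and Farouk, by date of admission to current standing (later first): Baptiste (Dec 5, 1998) before Castillo (Aug 9, 1997) before Tanaka (Jun 21, 1994) before Dimitriou and Farouk (Mar 1, 1994).
Among Dimitriou and Farouk, alphabetically by surname: Dimitriou before Farouk.
Full order: Haddad, Petrov, Beaumont, Drummond, Baptiste, Castillo, Tanaka, Dimitriou, Farouk.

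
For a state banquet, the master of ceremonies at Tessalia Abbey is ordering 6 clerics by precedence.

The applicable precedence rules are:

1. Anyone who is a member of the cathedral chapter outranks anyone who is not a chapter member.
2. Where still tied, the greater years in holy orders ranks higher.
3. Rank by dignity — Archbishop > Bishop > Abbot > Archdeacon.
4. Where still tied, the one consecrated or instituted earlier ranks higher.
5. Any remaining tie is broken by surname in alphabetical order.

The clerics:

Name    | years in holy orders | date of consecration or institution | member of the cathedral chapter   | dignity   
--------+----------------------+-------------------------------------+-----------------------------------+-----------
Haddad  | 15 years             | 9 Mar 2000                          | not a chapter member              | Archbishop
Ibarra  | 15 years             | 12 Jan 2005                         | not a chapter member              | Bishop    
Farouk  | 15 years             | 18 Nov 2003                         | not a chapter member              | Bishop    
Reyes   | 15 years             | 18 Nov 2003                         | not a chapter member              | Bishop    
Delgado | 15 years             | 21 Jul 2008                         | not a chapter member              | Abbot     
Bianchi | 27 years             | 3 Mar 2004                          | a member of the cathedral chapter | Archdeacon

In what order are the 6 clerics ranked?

Bianchi, Haddad, Farouk, Reyes, Ibarra, Delgado

By the first rule: Bianchi (a member of the cathedral chapter); then Haddad, Farouk, Reyes, Ibarra and Delgado (each not a chapter member).
Haddad, Farouk, Reyes, Ibarra and Delgado all have years in holy orders 15 years, so the next rule applies.
Among Haddad, Farouk, Reyes, Ibarra and Delgado, by dignity: Haddad (Archbishop) before Farouk, Reyes and Ibarra (Bishop) before Delgado (Abbot).
Among Farouk, Reyes and Ibarra, by date of consecration or institution (earlier first): Farouk and Reyes (18 Nov 2003) before Ibarra (12 Jan 2005).
Among Farouk and Reyes, alphabetically by surname: Farouk before Reyes.
Full order: Bianchi, Haddad, Farouk, Reyes, Ibarra, Delgado.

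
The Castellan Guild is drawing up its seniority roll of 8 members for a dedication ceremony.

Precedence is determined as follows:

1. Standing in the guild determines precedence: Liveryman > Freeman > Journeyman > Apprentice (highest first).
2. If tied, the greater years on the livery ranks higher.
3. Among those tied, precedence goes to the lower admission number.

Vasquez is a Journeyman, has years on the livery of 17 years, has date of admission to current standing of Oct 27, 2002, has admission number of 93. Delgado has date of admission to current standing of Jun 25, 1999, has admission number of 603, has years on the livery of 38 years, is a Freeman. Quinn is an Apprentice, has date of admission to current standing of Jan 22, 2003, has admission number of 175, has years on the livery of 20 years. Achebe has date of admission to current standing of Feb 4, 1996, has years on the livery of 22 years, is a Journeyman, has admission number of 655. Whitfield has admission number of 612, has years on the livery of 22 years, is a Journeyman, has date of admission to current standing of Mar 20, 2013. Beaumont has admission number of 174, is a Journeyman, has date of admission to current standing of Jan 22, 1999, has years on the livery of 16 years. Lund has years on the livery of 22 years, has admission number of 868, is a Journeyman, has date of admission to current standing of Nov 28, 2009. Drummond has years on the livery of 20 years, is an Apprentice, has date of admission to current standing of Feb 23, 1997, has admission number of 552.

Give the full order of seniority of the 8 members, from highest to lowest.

By standing in the guild: Delgado (Freeman); then Whitfield, Achebe, Lund, Vasquez and Beaumont (Journeyman); then Quinn and Drummond (Apprentice).
Among Whitfield, Achebe, Lund, Vasquez and Beaumont, by years on the livery (higher first): Whitfield, Achebe and Lund (22 years) before Vasquez (17 years) before Beaumont (16 years).
Among Whitfield, Achebe and Lund, by admission number (lower first): Whitfield (612) before Achebe (655) before Lund (868).
Quinn and Drummond both have years on the livery 20 years, so the next rule applies.
Among Quinn and Drummond, by admission number (lower first): Quinn (175) before Drummond (552).
Full order: Delgado, Whitfield, Achebe, Lund, Vasquez, Beaumont, Quinn, Drummond.

Delgado, Whitfield, Achebe, Lund, Vasquez, Beaumont, Quinn, Drummond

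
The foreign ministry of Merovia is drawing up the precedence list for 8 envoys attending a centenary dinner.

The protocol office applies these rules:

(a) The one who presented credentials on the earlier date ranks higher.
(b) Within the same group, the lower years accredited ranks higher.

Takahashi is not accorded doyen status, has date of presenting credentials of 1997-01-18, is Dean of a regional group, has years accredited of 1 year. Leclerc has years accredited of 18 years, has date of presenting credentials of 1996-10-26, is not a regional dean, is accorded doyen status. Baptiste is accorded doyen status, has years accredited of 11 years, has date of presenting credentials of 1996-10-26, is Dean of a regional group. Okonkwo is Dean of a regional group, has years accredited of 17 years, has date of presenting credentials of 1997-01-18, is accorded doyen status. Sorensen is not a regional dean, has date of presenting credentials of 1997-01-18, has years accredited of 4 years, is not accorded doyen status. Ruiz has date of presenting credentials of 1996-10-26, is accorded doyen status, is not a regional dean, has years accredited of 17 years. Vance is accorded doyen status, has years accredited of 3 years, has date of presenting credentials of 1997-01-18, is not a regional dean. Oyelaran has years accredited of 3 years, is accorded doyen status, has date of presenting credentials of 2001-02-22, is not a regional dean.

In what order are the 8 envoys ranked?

By date of presenting credentials (earlier first): Baptiste, Ruiz and Leclerc (each 1996-10-26); then Takahashi, Vance, Sorensen and Okonkwo (each 1997-01-18); then Oyelaran (2001-02-22).
Among Baptiste, Ruiz and Leclerc, by years accredited (lower first): Baptiste (11 years) before Ruiz (17 years) before Leclerc (18 years).
Among Takahashi, Vance, Sorensen and Okonkwo, by years accredited (lower first): Takahashi (1 year) before Vance (3 years) before Sorensen (4 years) before Okonkwo (17 years).
Full order: Baptiste, Ruiz, Leclerc, Takahashi, Vance, Sorensen, Okonkwo, Oyelaran.

Baptiste, Ruiz, Leclerc, Takahashi, Vance, Sorensen, Okonkwo, Oyelaran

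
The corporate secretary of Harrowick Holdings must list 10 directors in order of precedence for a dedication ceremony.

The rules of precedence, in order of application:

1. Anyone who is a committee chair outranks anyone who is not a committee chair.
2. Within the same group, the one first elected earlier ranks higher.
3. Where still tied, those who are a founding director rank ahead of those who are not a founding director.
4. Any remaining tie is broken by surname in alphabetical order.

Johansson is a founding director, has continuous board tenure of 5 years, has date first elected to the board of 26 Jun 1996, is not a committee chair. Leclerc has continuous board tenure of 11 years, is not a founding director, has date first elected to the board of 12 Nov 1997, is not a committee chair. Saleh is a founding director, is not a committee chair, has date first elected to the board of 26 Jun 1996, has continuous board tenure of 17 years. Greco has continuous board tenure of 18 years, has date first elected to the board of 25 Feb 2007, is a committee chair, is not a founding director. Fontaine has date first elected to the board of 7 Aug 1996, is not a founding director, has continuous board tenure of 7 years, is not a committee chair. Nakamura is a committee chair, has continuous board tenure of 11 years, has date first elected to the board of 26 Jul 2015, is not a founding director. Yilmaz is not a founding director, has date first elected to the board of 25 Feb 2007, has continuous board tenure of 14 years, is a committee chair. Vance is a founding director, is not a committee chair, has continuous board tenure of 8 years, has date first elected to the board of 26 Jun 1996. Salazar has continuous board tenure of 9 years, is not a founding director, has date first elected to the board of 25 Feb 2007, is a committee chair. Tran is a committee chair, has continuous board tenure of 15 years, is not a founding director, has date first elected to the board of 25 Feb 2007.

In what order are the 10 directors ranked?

Greco, Salazar, Tran, Yilmaz, Nakamura, Johansson, Saleh, Vance, Fontaine, Leclerc

By the first rule: Greco, Salazar, Tran, Yilmaz and Nakamura (each a committee chair); then Johansson, Saleh, Vance, Fontaine and Leclerc (each not a committee chair).
Among Greco, Salazar, Tran, Yilmaz and Nakamura, by date first elected to the board (earlier first): Greco, Salazar, Tran and Yilmaz (25 Feb 2007) before Nakamura (26 Jul 2015).
Greco, Salazar, Tran and Yilmaz are each not a founding director, so the next rule applies.
Among Greco, Salazar, Tran and Yilmaz, alphabetically by surname: Greco before Salazar before Tran before Yilmaz.
Among Johansson, Saleh, Vance, Fontaine and Leclerc, by date first elected to the board (earlier first): Johansson, Saleh and Vance (26 Jun 1996) before Fontaine (7 Aug 1996) before Leclerc (12 Nov 1997).
Johansson, Saleh and Vance are each a founding director, so the next rule applies.
Among Johansson, Saleh and Vance, alphabetically by surname: Johansson before Saleh before Vance.
Full order: Greco, Salazar, Tran, Yilmaz, Nakamura, Johansson, Saleh, Vance, Fontaine, Leclerc.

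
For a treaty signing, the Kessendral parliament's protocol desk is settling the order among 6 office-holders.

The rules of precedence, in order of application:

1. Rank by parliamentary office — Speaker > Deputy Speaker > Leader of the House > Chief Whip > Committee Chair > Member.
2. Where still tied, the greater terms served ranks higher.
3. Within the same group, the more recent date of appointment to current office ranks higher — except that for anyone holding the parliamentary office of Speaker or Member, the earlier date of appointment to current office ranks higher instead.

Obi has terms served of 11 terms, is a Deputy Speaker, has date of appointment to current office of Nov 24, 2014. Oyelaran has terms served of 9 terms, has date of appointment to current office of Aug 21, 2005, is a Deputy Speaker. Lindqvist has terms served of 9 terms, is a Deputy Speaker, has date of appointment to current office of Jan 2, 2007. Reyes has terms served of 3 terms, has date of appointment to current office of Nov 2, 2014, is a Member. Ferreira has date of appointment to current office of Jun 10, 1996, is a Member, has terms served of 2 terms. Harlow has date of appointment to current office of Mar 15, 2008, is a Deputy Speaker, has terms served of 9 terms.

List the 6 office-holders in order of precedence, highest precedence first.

Obi, Harlow, Lindqvist, Oyelaran, Reyes, Ferreira

By parliamentary office: Obi, Harlow, Lindqvist and Oyelaran (Deputy Speaker); then Reyes and Ferreira (Member).
Among Obi, Harlow, Lindqvist and Oyelaran, by terms served (higher first): Obi (11 terms) before Harlow, Lindqvist and Oyelaran (9 terms).
Among Harlow, Lindqvist and Oyelaran, by date of appointment to current office (later first): Harlow (Mar 15, 2008) before Lindqvist (Jan 2, 2007) before Oyelaran (Aug 21, 2005).
Among Reyes and Ferreira, by terms served (higher first): Reyes (3 terms) before Ferreira (2 terms).
Full order: Obi, Harlow, Lindqvist, Oyelaran, Reyes, Ferreira.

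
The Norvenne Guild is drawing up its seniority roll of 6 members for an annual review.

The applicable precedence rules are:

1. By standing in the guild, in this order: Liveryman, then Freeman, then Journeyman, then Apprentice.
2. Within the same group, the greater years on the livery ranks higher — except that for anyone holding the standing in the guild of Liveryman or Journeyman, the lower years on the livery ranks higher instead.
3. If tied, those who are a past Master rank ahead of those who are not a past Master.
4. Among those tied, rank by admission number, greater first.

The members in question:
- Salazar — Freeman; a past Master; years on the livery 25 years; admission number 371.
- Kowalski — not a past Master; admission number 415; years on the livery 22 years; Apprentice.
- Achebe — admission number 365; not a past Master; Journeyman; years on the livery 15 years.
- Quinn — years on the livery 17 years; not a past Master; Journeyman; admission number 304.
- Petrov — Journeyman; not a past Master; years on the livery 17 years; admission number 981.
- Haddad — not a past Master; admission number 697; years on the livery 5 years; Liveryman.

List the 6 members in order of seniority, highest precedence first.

By standing in the guild: Haddad (Liveryman); then Salazar (Freeman); then Achebe, Petrov and Quinn (Journeyman); then Kowalski (Apprentice).
Among Achebe, Petrov and Quinn, by years on the livery (lower first) (reversed rule for this group): Achebe (15 years) before Petrov and Quinn (17 years).
Petrov and Quinn are each not a past Master, so the next rule applies.
Among Petrov and Quinn, by admission number (higher first): Petrov (981) before Quinn (304).
Full order: Haddad, Salazar, Achebe, Petrov, Quinn, Kowalski.

Haddad, Salazar, Achebe, Petrov, Quinn, Kowalski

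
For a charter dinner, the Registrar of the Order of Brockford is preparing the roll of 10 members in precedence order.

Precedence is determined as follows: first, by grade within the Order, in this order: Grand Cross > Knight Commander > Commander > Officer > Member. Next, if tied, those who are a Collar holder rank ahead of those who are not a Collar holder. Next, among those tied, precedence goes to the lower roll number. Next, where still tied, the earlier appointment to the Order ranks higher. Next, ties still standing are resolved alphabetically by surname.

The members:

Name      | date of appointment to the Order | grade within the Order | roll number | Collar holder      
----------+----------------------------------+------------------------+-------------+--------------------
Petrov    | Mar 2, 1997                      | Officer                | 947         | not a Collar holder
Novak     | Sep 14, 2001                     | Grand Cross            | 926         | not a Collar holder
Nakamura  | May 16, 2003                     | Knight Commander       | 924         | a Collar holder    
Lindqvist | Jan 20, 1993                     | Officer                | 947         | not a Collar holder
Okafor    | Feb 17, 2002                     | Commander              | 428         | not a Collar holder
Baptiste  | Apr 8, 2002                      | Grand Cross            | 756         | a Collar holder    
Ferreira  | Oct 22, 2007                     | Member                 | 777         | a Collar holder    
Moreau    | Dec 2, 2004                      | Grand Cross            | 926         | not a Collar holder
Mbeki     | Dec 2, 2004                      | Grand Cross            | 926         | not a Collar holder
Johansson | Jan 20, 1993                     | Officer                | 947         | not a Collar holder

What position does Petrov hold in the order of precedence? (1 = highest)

By grade within the Order: Baptiste, Novak, Mbeki and Moreau (Grand Cross); then Nakamura (Knight Commander); then Okafor (Commander); then Johansson, Lindqvist and Petrov (Officer); then Ferreira (Member).
Among Baptiste, Novak, Mbeki and Moreau, a Collar holder before not a Collar holder: Baptiste (a Collar holder) before Novak, Mbeki and Moreau (not a Collar holder).
Novak, Mbeki and Moreau all have roll number 926, so the next rule applies.
Among Novak, Mbeki and Moreau, by date of appointment to the Order (earlier first): Novak (Sep 14, 2001) before Mbeki and Moreau (Dec 2, 2004).
Among Mbeki and Moreau, alphabetically by surname: Mbeki before Moreau.
Johansson, Lindqvist and Petrov are each not a Collar holder, so the next rule applies.
Johansson, Lindqvist and Petrov all have roll number 947, so the next rule applies.
Among Johansson, Lindqvist and Petrov, by date of appointment to the Order (earlier first): Johansson and Lindqvist (Jan 20, 1993) before Petrov (Mar 2, 1997).
Among Johansson and Lindqvist, alphabetically by surname: Johansson before Lindqvist.
Order: Baptiste, Novak, Mbeki, Moreau, Nakamura, Okafor, Johansson, Lindqvist, Petrov, Ferreira. So position 9.

9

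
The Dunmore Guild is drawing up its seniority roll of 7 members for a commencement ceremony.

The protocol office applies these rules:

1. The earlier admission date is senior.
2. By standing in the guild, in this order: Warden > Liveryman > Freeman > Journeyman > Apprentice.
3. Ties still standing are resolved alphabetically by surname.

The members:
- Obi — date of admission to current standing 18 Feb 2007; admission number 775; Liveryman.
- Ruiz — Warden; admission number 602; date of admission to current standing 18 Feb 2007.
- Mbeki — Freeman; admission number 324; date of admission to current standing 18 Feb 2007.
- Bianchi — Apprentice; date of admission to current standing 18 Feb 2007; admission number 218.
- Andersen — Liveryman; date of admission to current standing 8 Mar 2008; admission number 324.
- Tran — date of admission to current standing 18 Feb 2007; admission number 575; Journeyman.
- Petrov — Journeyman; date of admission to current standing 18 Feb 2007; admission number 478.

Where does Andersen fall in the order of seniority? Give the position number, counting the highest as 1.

7

By date of admission to current standing (earlier first): Ruiz, Obi, Mbeki, Petrov, Tran and Bianchi (each 18 Feb 2007); then Andersen (8 Mar 2008).
Among Ruiz, Obi, Mbeki, Petrov, Tran and Bianchi, by standing in the guild: Ruiz (Warden) before Obi (Liveryman) before Mbeki (Freeman) before Petrov and Tran (Journeyman) before Bianchi (Apprentice).
Among Petrov and Tran, alphabetically by surname: Petrov before Tran.
Order: Ruiz, Obi, Mbeki, Petrov, Tran, Bianchi, Andersen. So position 7.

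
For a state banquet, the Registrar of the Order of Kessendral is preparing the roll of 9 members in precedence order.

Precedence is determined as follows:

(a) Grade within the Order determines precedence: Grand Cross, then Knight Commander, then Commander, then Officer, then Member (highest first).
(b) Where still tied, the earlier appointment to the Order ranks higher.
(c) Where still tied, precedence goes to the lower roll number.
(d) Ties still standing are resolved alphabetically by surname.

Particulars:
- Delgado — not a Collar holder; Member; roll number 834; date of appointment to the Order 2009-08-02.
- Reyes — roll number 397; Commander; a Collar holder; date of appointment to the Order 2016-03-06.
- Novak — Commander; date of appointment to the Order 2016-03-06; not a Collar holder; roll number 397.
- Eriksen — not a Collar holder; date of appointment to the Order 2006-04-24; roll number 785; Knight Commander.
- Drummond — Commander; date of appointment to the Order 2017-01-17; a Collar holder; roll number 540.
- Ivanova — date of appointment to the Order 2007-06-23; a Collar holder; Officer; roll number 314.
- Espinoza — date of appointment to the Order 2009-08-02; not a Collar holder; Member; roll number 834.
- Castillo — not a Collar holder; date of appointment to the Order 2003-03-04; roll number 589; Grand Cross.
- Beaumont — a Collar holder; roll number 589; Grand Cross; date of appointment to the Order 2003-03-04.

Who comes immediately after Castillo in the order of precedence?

By grade within the Order: Beaumont and Castillo (Grand Cross); then Eriksen (Knight Commander); then Novak, Reyes and Drummond (Commander); then Ivanova (Officer); then Delgado and Espinoza (Member).
Beaumont and Castillo both have date of appointment to the Order 2003-03-04, so the next rule applies.
Beaumont and Castillo both have roll number 589, so the next rule applies.
Among Beaumont and Castillo, alphabetically by surname: Beaumont before Castillo.
Among Novak, Reyes and Drummond, by date of appointment to the Order (earlier first): Novak and Reyes (2016-03-06) before Drummond (2017-01-17).
Novak and Reyes both have roll number 397, so the next rule applies.
Among Novak and Reyes, alphabetically by surname: Novak before Reyes.
Delgado and Espinoza both have date of appointment to the Order 2009-08-02, so the next rule applies.
Delgado and Espinoza both have roll number 834, so the next rule applies.
Among Delgado and Espinoza, alphabetically by surname: Delgado before Espinoza.
Order: Beaumont, Castillo, Eriksen, Novak, Reyes, Drummond, Ivanova, Delgado, Espinoza.

Eriksen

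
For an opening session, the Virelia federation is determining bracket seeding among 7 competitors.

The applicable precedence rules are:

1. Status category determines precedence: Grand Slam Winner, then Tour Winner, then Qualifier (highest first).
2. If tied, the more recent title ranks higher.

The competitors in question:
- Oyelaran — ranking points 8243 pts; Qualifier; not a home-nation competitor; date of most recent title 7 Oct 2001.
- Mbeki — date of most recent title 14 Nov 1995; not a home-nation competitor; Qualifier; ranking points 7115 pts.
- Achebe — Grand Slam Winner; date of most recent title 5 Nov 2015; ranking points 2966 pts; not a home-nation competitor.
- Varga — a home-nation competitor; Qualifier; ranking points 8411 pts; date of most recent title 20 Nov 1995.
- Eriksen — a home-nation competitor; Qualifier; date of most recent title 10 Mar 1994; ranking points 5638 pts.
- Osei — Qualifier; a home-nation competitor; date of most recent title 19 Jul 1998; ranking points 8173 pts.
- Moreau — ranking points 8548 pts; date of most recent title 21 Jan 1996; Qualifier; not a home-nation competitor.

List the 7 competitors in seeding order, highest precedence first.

Achebe, Oyelaran, Osei, Moreau, Varga, Mbeki, Eriksen

By status category: Achebe (Grand Slam Winner); then Oyelaran, Osei, Moreau, Varga, Mbeki and Eriksen (Qualifier).
Among Oyelaran, Osei, Moreau, Varga, Mbeki and Eriksen, by date of most recent title (later first): Oyelaran (7 Oct 2001) before Osei (19 Jul 1998) before Moreau (21 Jan 1996) before Varga (20 Nov 1995) before Mbeki (14 Nov 1995) before Eriksen (10 Mar 1994).
Full order: Achebe, Oyelaran, Osei, Moreau, Varga, Mbeki, Eriksen.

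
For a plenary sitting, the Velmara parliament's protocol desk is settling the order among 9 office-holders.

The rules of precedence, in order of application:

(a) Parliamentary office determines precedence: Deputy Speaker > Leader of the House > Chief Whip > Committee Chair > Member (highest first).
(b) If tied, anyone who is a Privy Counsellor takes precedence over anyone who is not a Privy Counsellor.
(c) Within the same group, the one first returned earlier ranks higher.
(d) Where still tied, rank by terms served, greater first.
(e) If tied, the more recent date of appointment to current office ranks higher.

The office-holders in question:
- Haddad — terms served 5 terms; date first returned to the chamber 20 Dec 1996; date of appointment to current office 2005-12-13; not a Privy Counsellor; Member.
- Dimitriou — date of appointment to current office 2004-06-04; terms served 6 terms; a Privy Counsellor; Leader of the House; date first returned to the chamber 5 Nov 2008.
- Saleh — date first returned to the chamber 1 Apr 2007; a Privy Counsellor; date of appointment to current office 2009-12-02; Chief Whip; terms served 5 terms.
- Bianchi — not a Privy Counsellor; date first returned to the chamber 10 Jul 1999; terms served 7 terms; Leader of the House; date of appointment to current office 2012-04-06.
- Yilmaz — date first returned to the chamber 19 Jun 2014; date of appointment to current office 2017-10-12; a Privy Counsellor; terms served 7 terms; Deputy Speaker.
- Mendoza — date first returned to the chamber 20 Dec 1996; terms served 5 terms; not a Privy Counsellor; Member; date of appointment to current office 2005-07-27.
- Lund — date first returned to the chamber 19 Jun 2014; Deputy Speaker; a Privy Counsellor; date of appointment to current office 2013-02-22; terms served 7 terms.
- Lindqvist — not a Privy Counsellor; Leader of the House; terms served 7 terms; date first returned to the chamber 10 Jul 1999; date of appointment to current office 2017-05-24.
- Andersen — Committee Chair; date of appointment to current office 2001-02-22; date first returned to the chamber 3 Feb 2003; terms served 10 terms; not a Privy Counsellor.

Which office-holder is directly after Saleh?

Andersen

By parliamentary office: Yilmaz and Lund (Deputy Speaker); then Dimitriou, Lindqvist and Bianchi (Leader of the House); then Saleh (Chief Whip); then Andersen (Committee Chair); then Haddad and Mendoza (Member).
Yilmaz and Lund are each a Privy Counsellor, so the next rule applies.
Yilmaz and Lund both have date first returned to the chamber 19 Jun 2014, so the next rule applies.
Yilmaz and Lund both have terms served 7 terms, so the next rule applies.
Among Yilmaz and Lund, by date of appointment to current office (later first): Yilmaz (2017-10-12) before Lund (2013-02-22).
Among Dimitriou, Lindqvist and Bianchi, a Privy Counsellor before not a Privy Counsellor: Dimitriou (a Privy Counsellor) before Lindqvist and Bianchi (not a Privy Counsellor).
Lindqvist and Bianchi both have date first returned to the chamber 10 Jul 1999, so the next rule applies.
Lindqvist and Bianchi both have terms served 7 terms, so the next rule applies.
Among Lindqvist and Bianchi, by date of appointment to current office (later first): Lindqvist (2017-05-24) before Bianchi (2012-04-06).
Haddad and Mendoza are each not a Privy Counsellor, so the next rule applies.
Haddad and Mendoza both have date first returned to the chamber 20 Dec 1996, so the next rule applies.
Haddad and Mendoza both have terms served 5 terms, so the next rule applies.
Among Haddad and Mendoza, by date of appointment to current office (later first): Haddad (2005-12-13) before Mendoza (2005-07-27).
Order: Yilmaz, Lund, Dimitriou, Lindqvist, Bianchi, Saleh, Andersen, Haddad, Mendoza.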